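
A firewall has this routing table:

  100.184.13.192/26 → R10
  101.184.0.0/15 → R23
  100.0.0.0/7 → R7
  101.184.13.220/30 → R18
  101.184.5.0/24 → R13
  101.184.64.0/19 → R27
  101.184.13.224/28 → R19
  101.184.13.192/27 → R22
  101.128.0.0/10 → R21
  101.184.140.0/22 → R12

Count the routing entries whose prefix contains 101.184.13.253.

Prefixes containing 101.184.13.253:
  100.0.0.0/7 (100.0.0.0 - 101.255.255.255)
  101.128.0.0/10 (101.128.0.0 - 101.191.255.255)
  101.184.0.0/15 (101.184.0.0 - 101.185.255.255)
Total matching entries: 3.

3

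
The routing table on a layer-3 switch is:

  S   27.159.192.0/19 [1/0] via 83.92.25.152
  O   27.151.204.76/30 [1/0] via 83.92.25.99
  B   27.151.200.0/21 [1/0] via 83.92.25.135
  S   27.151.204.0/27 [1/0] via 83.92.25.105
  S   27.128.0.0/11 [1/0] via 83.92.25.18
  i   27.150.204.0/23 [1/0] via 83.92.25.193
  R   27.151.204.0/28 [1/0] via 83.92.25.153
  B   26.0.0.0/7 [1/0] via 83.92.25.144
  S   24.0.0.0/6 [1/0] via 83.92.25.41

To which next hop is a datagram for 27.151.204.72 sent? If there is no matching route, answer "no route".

83.92.25.135

Routes whose prefix contains 27.151.204.72:
  24.0.0.0/6 (24.0.0.0 - 27.255.255.255) -> 83.92.25.41
  26.0.0.0/7 (26.0.0.0 - 27.255.255.255) -> 83.92.25.144
  27.128.0.0/11 (27.128.0.0 - 27.159.255.255) -> 83.92.25.18
  27.151.200.0/21 (27.151.200.0 - 27.151.207.255) -> 83.92.25.135
More-specific entries that do NOT match:
  27.151.204.76/30 (27.151.204.76 - 27.151.204.79) does not contain 27.151.204.72
  27.151.204.0/28 (27.151.204.0 - 27.151.204.15) does not contain 27.151.204.72
  27.151.204.0/27 (27.151.204.0 - 27.151.204.31) does not contain 27.151.204.72
  27.150.204.0/23 (27.150.204.0 - 27.150.205.255) does not contain 27.151.204.72
Longest matching prefix is /21 -> next hop 83.92.25.135.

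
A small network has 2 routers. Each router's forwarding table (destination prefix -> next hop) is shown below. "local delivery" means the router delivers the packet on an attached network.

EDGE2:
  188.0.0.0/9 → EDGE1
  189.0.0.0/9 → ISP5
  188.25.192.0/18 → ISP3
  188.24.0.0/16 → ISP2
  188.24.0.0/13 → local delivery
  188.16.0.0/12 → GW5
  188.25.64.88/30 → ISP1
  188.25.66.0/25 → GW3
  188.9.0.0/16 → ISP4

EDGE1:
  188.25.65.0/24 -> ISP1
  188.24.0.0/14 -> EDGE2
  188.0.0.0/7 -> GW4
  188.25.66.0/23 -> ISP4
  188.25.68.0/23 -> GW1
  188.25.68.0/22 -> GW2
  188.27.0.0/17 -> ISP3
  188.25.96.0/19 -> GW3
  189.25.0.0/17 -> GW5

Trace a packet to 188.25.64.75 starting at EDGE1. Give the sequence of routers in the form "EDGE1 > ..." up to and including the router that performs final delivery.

At EDGE1: longest match for 188.25.64.75 is 188.24.0.0/14 -> EDGE2
At EDGE2: longest match for 188.25.64.75 is 188.24.0.0/13 -> local delivery

EDGE1 > EDGE2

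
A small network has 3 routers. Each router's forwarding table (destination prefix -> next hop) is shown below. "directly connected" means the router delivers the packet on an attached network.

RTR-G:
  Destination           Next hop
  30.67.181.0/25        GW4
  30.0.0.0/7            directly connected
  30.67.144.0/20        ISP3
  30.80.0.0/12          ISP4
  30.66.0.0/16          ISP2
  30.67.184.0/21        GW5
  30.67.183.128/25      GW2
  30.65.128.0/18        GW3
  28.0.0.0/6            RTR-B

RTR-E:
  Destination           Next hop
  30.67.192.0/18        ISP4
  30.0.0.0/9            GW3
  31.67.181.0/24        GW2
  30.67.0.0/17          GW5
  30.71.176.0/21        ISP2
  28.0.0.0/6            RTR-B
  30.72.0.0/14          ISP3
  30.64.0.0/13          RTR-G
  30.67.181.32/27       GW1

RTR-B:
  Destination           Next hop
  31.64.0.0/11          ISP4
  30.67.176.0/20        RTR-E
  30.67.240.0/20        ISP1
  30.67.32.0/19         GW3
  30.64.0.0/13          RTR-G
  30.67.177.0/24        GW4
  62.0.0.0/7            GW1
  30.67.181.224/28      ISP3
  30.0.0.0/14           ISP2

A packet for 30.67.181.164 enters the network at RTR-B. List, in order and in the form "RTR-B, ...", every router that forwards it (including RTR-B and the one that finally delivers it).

RTR-B, RTR-E, RTR-G

At RTR-B: longest match for 30.67.181.164 is 30.67.176.0/20 -> RTR-E
At RTR-E: longest match for 30.67.181.164 is 30.64.0.0/13 -> RTR-G
At RTR-G: longest match for 30.67.181.164 is 30.0.0.0/7 -> directly connected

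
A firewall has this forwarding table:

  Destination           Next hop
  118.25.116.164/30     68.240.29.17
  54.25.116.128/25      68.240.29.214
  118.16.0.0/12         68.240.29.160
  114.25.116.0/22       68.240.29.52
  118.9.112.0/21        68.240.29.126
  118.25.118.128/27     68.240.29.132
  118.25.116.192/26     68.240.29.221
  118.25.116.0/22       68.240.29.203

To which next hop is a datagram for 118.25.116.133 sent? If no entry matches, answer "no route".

68.240.29.203

Routes whose prefix contains 118.25.116.133:
  118.16.0.0/12 (118.16.0.0 - 118.31.255.255) -> 68.240.29.160
  118.25.116.0/22 (118.25.116.0 - 118.25.119.255) -> 68.240.29.203
More-specific entries that do NOT match:
  118.25.116.164/30 (118.25.116.164 - 118.25.116.167) does not contain 118.25.116.133
  118.25.118.128/27 (118.25.118.128 - 118.25.118.159) does not contain 118.25.116.133
  118.25.116.192/26 (118.25.116.192 - 118.25.116.255) does not contain 118.25.116.133
  54.25.116.128/25 (54.25.116.128 - 54.25.116.255) does not contain 118.25.116.133
Longest matching prefix is /22 -> next hop 68.240.29.203.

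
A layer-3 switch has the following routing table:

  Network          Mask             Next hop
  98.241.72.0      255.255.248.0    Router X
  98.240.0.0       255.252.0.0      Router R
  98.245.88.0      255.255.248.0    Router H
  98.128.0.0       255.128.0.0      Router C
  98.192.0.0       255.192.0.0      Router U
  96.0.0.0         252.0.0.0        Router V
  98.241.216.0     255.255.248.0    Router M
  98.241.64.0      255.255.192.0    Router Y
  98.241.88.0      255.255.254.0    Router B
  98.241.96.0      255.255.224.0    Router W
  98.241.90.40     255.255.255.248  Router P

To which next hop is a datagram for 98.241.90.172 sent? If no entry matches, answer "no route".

Routes whose prefix contains 98.241.90.172:
  96.0.0.0/6 (96.0.0.0 - 99.255.255.255) -> Router V
  98.128.0.0/9 (98.128.0.0 - 98.255.255.255) -> Router C
  98.192.0.0/10 (98.192.0.0 - 98.255.255.255) -> Router U
  98.240.0.0/14 (98.240.0.0 - 98.243.255.255) -> Router R
  98.241.64.0/18 (98.241.64.0 - 98.241.127.255) -> Router Y
More-specific entries that do NOT match:
  98.241.90.40/29 (98.241.90.40 - 98.241.90.47) does not contain 98.241.90.172
  98.241.88.0/23 (98.241.88.0 - 98.241.89.255) does not contain 98.241.90.172
  98.241.72.0/21 (98.241.72.0 - 98.241.79.255) does not contain 98.241.90.172
  98.245.88.0/21 (98.245.88.0 - 98.245.95.255) does not contain 98.241.90.172
  98.241.216.0/21 (98.241.216.0 - 98.241.223.255) does not contain 98.241.90.172
  98.241.96.0/19 (98.241.96.0 - 98.241.127.255) does not contain 98.241.90.172
Longest matching prefix is /18 -> next hop Router Y.

Router Y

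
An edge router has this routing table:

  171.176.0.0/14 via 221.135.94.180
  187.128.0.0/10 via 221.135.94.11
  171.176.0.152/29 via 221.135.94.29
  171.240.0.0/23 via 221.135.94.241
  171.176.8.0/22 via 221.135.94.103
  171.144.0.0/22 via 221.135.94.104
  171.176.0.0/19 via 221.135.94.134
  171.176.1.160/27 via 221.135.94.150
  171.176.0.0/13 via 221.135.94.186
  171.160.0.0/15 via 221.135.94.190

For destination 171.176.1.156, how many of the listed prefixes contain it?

Prefixes containing 171.176.1.156:
  171.176.0.0/13 (171.176.0.0 - 171.183.255.255)
  171.176.0.0/14 (171.176.0.0 - 171.179.255.255)
  171.176.0.0/19 (171.176.0.0 - 171.176.31.255)
Total matching entries: 3.

3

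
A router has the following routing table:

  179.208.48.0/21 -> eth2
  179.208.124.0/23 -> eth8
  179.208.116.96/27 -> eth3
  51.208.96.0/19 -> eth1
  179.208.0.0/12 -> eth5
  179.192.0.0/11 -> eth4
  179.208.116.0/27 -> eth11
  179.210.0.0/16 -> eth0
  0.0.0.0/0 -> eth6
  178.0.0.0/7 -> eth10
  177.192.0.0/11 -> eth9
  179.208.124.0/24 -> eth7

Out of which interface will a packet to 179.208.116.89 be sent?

Routes whose prefix contains 179.208.116.89:
  0.0.0.0/0 (default, matches everything) -> eth6
  178.0.0.0/7 (178.0.0.0 - 179.255.255.255) -> eth10
  179.192.0.0/11 (179.192.0.0 - 179.223.255.255) -> eth4
  179.208.0.0/12 (179.208.0.0 - 179.223.255.255) -> eth5
More-specific entries that do NOT match:
  179.208.116.96/27 (179.208.116.96 - 179.208.116.127) does not contain 179.208.116.89
  179.208.116.0/27 (179.208.116.0 - 179.208.116.31) does not contain 179.208.116.89
  179.208.124.0/24 (179.208.124.0 - 179.208.124.255) does not contain 179.208.116.89
  179.208.124.0/23 (179.208.124.0 - 179.208.125.255) does not contain 179.208.116.89
  179.208.48.0/21 (179.208.48.0 - 179.208.55.255) does not contain 179.208.116.89
  51.208.96.0/19 (51.208.96.0 - 51.208.127.255) does not contain 179.208.116.89
  179.210.0.0/16 (179.210.0.0 - 179.210.255.255) does not contain 179.208.116.89
Longest matching prefix is /12 -> interface eth5.

eth5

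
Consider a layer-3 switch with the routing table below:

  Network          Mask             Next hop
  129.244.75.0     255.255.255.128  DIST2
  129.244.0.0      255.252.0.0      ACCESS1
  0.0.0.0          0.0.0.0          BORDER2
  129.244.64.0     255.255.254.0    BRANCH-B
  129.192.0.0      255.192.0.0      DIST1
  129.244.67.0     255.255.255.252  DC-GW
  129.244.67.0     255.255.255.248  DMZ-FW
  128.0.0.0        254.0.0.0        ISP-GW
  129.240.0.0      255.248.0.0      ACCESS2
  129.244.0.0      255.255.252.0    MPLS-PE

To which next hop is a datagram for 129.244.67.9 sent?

Routes whose prefix contains 129.244.67.9:
  0.0.0.0/0 (default, matches everything) -> BORDER2
  128.0.0.0/7 (128.0.0.0 - 129.255.255.255) -> ISP-GW
  129.192.0.0/10 (129.192.0.0 - 129.255.255.255) -> DIST1
  129.240.0.0/13 (129.240.0.0 - 129.247.255.255) -> ACCESS2
  129.244.0.0/14 (129.244.0.0 - 129.247.255.255) -> ACCESS1
More-specific entries that do NOT match:
  129.244.67.0/30 (129.244.67.0 - 129.244.67.3) does not contain 129.244.67.9
  129.244.67.0/29 (129.244.67.0 - 129.244.67.7) does not contain 129.244.67.9
  129.244.75.0/25 (129.244.75.0 - 129.244.75.127) does not contain 129.244.67.9
  129.244.64.0/23 (129.244.64.0 - 129.244.65.255) does not contain 129.244.67.9
  129.244.0.0/22 (129.244.0.0 - 129.244.3.255) does not contain 129.244.67.9
Longest matching prefix is /14 -> next hop ACCESS1.

ACCESS1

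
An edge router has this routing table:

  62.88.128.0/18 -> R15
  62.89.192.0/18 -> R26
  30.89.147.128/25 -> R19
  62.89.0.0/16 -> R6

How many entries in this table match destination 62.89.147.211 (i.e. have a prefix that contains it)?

Prefixes containing 62.89.147.211:
  62.89.0.0/16 (62.89.0.0 - 62.89.255.255)
Total matching entries: 1.

1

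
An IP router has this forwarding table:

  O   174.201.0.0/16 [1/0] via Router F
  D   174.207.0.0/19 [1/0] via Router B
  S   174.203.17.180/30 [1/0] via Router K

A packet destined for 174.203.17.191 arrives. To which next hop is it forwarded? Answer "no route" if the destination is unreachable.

no route

No entry's prefix contains 174.203.17.191; there is no default route.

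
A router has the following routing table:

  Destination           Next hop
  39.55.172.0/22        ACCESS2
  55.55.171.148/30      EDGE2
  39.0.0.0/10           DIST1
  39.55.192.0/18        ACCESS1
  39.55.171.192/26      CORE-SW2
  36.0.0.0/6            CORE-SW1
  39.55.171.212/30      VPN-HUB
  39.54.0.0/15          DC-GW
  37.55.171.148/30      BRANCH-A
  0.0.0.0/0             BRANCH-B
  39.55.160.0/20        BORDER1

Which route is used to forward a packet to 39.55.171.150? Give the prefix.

Entries matching 39.55.171.150:
  0.0.0.0/0 (default, matches everything)
  36.0.0.0/6 (36.0.0.0 - 39.255.255.255)
  39.0.0.0/10 (39.0.0.0 - 39.63.255.255)
  39.54.0.0/15 (39.54.0.0 - 39.55.255.255)
  39.55.160.0/20 (39.55.160.0 - 39.55.175.255)
Most specific is 39.55.160.0/20.

39.55.160.0/20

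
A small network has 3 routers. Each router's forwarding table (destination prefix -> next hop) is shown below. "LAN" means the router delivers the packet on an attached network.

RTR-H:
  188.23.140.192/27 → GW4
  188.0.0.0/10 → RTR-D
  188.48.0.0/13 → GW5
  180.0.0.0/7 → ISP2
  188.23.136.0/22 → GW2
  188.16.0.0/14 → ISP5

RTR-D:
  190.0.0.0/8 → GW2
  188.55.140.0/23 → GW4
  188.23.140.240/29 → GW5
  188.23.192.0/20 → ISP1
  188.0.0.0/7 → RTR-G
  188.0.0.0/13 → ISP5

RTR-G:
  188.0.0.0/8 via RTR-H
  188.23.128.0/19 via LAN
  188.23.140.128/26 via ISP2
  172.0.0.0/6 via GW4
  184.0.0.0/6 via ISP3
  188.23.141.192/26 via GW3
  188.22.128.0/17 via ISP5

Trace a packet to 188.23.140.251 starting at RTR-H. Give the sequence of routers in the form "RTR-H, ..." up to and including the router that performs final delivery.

At RTR-H: longest match for 188.23.140.251 is 188.0.0.0/10 -> RTR-D
At RTR-D: longest match for 188.23.140.251 is 188.0.0.0/7 -> RTR-G
At RTR-G: longest match for 188.23.140.251 is 188.23.128.0/19 -> LAN

RTR-H, RTR-D, RTR-G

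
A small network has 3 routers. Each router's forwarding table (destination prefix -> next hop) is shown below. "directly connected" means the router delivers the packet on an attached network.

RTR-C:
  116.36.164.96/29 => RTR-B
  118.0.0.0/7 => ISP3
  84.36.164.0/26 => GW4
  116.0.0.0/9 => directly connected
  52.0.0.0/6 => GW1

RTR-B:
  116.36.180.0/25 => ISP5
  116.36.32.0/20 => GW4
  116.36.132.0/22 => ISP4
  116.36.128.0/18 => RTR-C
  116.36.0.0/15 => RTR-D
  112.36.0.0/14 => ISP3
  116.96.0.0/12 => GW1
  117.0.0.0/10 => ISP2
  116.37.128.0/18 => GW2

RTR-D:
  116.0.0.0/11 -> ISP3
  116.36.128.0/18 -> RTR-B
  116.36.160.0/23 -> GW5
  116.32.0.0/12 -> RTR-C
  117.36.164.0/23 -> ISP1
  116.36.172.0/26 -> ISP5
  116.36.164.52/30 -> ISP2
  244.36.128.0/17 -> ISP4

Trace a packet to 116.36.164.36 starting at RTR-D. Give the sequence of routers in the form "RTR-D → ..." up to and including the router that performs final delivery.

RTR-D → RTR-B → RTR-C

At RTR-D: longest match for 116.36.164.36 is 116.36.128.0/18 -> RTR-B
At RTR-B: longest match for 116.36.164.36 is 116.36.128.0/18 -> RTR-C
At RTR-C: longest match for 116.36.164.36 is 116.0.0.0/9 -> directly connected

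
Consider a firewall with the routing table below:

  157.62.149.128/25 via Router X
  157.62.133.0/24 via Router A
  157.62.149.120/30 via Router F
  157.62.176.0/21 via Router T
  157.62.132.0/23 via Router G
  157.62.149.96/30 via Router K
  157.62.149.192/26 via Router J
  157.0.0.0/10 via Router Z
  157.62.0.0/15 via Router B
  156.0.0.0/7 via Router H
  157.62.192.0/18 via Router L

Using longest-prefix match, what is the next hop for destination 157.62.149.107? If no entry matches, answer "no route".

Routes whose prefix contains 157.62.149.107:
  156.0.0.0/7 (156.0.0.0 - 157.255.255.255) -> Router H
  157.0.0.0/10 (157.0.0.0 - 157.63.255.255) -> Router Z
  157.62.0.0/15 (157.62.0.0 - 157.63.255.255) -> Router B
More-specific entries that do NOT match:
  157.62.149.120/30 (157.62.149.120 - 157.62.149.123) does not contain 157.62.149.107
  157.62.149.96/30 (157.62.149.96 - 157.62.149.99) does not contain 157.62.149.107
  157.62.149.192/26 (157.62.149.192 - 157.62.149.255) does not contain 157.62.149.107
  157.62.149.128/25 (157.62.149.128 - 157.62.149.255) does not contain 157.62.149.107
  157.62.133.0/24 (157.62.133.0 - 157.62.133.255) does not contain 157.62.149.107
  157.62.132.0/23 (157.62.132.0 - 157.62.133.255) does not contain 157.62.149.107
  157.62.176.0/21 (157.62.176.0 - 157.62.183.255) does not contain 157.62.149.107
  157.62.192.0/18 (157.62.192.0 - 157.62.255.255) does not contain 157.62.149.107
Longest matching prefix is /15 -> next hop Router B.

Router B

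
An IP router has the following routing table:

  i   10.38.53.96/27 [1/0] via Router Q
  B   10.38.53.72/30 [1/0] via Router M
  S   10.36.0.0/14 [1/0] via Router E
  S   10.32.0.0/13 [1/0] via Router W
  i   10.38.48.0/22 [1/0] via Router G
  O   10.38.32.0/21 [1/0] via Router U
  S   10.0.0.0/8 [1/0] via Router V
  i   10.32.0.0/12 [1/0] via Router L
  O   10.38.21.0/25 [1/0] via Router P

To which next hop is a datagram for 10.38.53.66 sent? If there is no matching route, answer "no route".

Routes whose prefix contains 10.38.53.66:
  10.0.0.0/8 (10.0.0.0 - 10.255.255.255) -> Router V
  10.32.0.0/12 (10.32.0.0 - 10.47.255.255) -> Router L
  10.32.0.0/13 (10.32.0.0 - 10.39.255.255) -> Router W
  10.36.0.0/14 (10.36.0.0 - 10.39.255.255) -> Router E
More-specific entries that do NOT match:
  10.38.53.72/30 (10.38.53.72 - 10.38.53.75) does not contain 10.38.53.66
  10.38.53.96/27 (10.38.53.96 - 10.38.53.127) does not contain 10.38.53.66
  10.38.21.0/25 (10.38.21.0 - 10.38.21.127) does not contain 10.38.53.66
  10.38.48.0/22 (10.38.48.0 - 10.38.51.255) does not contain 10.38.53.66
  10.38.32.0/21 (10.38.32.0 - 10.38.39.255) does not contain 10.38.53.66
Longest matching prefix is /14 -> next hop Router E.

Router E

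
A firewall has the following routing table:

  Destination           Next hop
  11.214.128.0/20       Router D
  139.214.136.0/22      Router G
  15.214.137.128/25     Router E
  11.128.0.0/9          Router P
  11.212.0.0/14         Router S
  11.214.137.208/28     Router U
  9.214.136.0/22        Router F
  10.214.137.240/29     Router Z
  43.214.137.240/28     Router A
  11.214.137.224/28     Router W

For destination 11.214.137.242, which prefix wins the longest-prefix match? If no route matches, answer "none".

Entries matching 11.214.137.242:
  11.128.0.0/9 (11.128.0.0 - 11.255.255.255)
  11.212.0.0/14 (11.212.0.0 - 11.215.255.255)
  11.214.128.0/20 (11.214.128.0 - 11.214.143.255)
Most specific is 11.214.128.0/20.

11.214.128.0/20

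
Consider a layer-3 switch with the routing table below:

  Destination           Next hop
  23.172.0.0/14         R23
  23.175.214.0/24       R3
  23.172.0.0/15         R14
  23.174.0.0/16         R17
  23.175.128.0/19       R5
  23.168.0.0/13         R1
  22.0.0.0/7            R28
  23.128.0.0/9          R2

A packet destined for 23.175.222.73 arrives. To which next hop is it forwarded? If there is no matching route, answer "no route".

Routes whose prefix contains 23.175.222.73:
  22.0.0.0/7 (22.0.0.0 - 23.255.255.255) -> R28
  23.128.0.0/9 (23.128.0.0 - 23.255.255.255) -> R2
  23.168.0.0/13 (23.168.0.0 - 23.175.255.255) -> R1
  23.172.0.0/14 (23.172.0.0 - 23.175.255.255) -> R23
More-specific entries that do NOT match:
  23.175.214.0/24 (23.175.214.0 - 23.175.214.255) does not contain 23.175.222.73
  23.175.128.0/19 (23.175.128.0 - 23.175.159.255) does not contain 23.175.222.73
  23.174.0.0/16 (23.174.0.0 - 23.174.255.255) does not contain 23.175.222.73
  23.172.0.0/15 (23.172.0.0 - 23.173.255.255) does not contain 23.175.222.73
Longest matching prefix is /14 -> next hop R23.

R23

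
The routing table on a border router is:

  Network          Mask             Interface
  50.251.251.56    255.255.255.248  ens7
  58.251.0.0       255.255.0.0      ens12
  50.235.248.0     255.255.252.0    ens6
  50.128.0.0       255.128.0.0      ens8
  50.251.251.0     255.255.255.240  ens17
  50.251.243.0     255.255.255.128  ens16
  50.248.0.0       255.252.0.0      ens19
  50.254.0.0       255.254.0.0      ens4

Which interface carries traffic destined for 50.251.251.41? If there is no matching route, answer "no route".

ens19

Routes whose prefix contains 50.251.251.41:
  50.128.0.0/9 (50.128.0.0 - 50.255.255.255) -> ens8
  50.248.0.0/14 (50.248.0.0 - 50.251.255.255) -> ens19
More-specific entries that do NOT match:
  50.251.251.56/29 (50.251.251.56 - 50.251.251.63) does not contain 50.251.251.41
  50.251.251.0/28 (50.251.251.0 - 50.251.251.15) does not contain 50.251.251.41
  50.251.243.0/25 (50.251.243.0 - 50.251.243.127) does not contain 50.251.251.41
  50.235.248.0/22 (50.235.248.0 - 50.235.251.255) does not contain 50.251.251.41
  58.251.0.0/16 (58.251.0.0 - 58.251.255.255) does not contain 50.251.251.41
  50.254.0.0/15 (50.254.0.0 - 50.255.255.255) does not contain 50.251.251.41
Longest matching prefix is /14 -> interface ens19.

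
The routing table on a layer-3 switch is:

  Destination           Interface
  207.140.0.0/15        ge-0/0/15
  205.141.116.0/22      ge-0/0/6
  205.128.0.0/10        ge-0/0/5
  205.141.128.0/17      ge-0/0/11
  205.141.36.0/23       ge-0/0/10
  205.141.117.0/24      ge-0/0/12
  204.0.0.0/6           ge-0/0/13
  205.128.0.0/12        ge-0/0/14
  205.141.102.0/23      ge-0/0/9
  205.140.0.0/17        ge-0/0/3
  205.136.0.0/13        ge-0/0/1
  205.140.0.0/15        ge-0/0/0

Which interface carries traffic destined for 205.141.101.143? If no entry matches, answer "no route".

ge-0/0/0

Routes whose prefix contains 205.141.101.143:
  204.0.0.0/6 (204.0.0.0 - 207.255.255.255) -> ge-0/0/13
  205.128.0.0/10 (205.128.0.0 - 205.191.255.255) -> ge-0/0/5
  205.128.0.0/12 (205.128.0.0 - 205.143.255.255) -> ge-0/0/14
  205.136.0.0/13 (205.136.0.0 - 205.143.255.255) -> ge-0/0/1
  205.140.0.0/15 (205.140.0.0 - 205.141.255.255) -> ge-0/0/0
More-specific entries that do NOT match:
  205.141.117.0/24 (205.141.117.0 - 205.141.117.255) does not contain 205.141.101.143
  205.141.36.0/23 (205.141.36.0 - 205.141.37.255) does not contain 205.141.101.143
  205.141.102.0/23 (205.141.102.0 - 205.141.103.255) does not contain 205.141.101.143
  205.141.116.0/22 (205.141.116.0 - 205.141.119.255) does not contain 205.141.101.143
  205.141.128.0/17 (205.141.128.0 - 205.141.255.255) does not contain 205.141.101.143
  205.140.0.0/17 (205.140.0.0 - 205.140.127.255) does not contain 205.141.101.143
Longest matching prefix is /15 -> interface ge-0/0/0.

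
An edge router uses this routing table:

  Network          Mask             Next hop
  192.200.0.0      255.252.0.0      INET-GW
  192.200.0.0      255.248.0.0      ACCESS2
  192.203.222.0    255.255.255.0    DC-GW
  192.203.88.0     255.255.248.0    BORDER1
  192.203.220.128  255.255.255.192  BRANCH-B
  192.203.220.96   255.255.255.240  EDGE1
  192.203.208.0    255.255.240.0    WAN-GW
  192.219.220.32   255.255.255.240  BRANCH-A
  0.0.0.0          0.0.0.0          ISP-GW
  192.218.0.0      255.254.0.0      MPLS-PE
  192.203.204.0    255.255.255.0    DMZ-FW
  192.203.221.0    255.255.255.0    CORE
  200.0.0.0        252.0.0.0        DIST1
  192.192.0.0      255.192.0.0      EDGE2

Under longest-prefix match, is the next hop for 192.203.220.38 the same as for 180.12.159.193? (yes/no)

192.203.220.38: longest match 192.203.208.0/20 -> WAN-GW
180.12.159.193: longest match 0.0.0.0/0 -> ISP-GW

no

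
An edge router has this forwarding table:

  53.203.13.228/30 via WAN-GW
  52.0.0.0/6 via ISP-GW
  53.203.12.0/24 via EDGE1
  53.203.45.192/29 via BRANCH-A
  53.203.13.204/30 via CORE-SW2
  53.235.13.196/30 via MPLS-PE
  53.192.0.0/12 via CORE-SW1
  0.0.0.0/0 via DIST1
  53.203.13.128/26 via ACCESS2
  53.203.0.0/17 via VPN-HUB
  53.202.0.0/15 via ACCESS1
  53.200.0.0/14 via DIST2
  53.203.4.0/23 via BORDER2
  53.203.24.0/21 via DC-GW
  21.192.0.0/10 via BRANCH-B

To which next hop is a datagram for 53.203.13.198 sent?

Routes whose prefix contains 53.203.13.198:
  0.0.0.0/0 (default, matches everything) -> DIST1
  52.0.0.0/6 (52.0.0.0 - 55.255.255.255) -> ISP-GW
  53.192.0.0/12 (53.192.0.0 - 53.207.255.255) -> CORE-SW1
  53.200.0.0/14 (53.200.0.0 - 53.203.255.255) -> DIST2
  53.202.0.0/15 (53.202.0.0 - 53.203.255.255) -> ACCESS1
  53.203.0.0/17 (53.203.0.0 - 53.203.127.255) -> VPN-HUB
More-specific entries that do NOT match:
  53.203.13.228/30 (53.203.13.228 - 53.203.13.231) does not contain 53.203.13.198
  53.203.13.204/30 (53.203.13.204 - 53.203.13.207) does not contain 53.203.13.198
  53.235.13.196/30 (53.235.13.196 - 53.235.13.199) does not contain 53.203.13.198
  53.203.45.192/29 (53.203.45.192 - 53.203.45.199) does not contain 53.203.13.198
  53.203.13.128/26 (53.203.13.128 - 53.203.13.191) does not contain 53.203.13.198
  53.203.12.0/24 (53.203.12.0 - 53.203.12.255) does not contain 53.203.13.198
  53.203.4.0/23 (53.203.4.0 - 53.203.5.255) does not contain 53.203.13.198
  53.203.24.0/21 (53.203.24.0 - 53.203.31.255) does not contain 53.203.13.198
Longest matching prefix is /17 -> next hop VPN-HUB.

VPN-HUB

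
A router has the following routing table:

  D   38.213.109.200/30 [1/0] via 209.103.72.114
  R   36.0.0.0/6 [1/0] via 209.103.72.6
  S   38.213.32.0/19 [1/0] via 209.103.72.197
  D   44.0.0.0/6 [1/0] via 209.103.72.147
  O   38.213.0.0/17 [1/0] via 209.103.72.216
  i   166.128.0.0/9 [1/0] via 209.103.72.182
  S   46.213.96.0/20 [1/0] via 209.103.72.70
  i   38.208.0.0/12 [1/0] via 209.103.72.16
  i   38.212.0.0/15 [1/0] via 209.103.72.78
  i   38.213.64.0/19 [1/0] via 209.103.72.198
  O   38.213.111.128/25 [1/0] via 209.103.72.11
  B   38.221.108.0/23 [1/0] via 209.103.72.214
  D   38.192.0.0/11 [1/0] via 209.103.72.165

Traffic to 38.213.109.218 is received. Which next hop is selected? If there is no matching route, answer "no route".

Routes whose prefix contains 38.213.109.218:
  36.0.0.0/6 (36.0.0.0 - 39.255.255.255) -> 209.103.72.6
  38.192.0.0/11 (38.192.0.0 - 38.223.255.255) -> 209.103.72.165
  38.208.0.0/12 (38.208.0.0 - 38.223.255.255) -> 209.103.72.16
  38.212.0.0/15 (38.212.0.0 - 38.213.255.255) -> 209.103.72.78
  38.213.0.0/17 (38.213.0.0 - 38.213.127.255) -> 209.103.72.216
More-specific entries that do NOT match:
  38.213.109.200/30 (38.213.109.200 - 38.213.109.203) does not contain 38.213.109.218
  38.213.111.128/25 (38.213.111.128 - 38.213.111.255) does not contain 38.213.109.218
  38.221.108.0/23 (38.221.108.0 - 38.221.109.255) does not contain 38.213.109.218
  46.213.96.0/20 (46.213.96.0 - 46.213.111.255) does not contain 38.213.109.218
  38.213.32.0/19 (38.213.32.0 - 38.213.63.255) does not contain 38.213.109.218
  38.213.64.0/19 (38.213.64.0 - 38.213.95.255) does not contain 38.213.109.218
Longest matching prefix is /17 -> next hop 209.103.72.216.

209.103.72.216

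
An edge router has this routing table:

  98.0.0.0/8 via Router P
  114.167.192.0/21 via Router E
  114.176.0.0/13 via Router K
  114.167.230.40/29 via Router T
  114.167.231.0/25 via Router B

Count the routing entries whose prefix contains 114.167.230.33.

No listed prefix contains 114.167.230.33.
Total matching entries: 0.

0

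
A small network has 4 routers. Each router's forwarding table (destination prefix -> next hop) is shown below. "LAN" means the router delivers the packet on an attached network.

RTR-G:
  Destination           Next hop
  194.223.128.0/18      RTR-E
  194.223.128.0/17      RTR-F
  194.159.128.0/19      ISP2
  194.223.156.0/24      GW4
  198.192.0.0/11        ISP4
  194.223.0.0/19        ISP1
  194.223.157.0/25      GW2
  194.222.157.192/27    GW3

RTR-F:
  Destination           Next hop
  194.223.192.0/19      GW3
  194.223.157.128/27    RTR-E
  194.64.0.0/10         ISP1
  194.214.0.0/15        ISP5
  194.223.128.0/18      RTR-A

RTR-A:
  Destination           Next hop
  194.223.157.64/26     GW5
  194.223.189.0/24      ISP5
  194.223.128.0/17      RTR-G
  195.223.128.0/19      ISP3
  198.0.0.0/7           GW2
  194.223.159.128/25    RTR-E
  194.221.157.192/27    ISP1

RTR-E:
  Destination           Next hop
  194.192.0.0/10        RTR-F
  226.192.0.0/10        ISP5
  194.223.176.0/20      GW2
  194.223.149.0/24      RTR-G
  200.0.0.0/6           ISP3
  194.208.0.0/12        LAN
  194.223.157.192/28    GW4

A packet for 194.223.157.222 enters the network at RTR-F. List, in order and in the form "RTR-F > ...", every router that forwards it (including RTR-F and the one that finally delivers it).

At RTR-F: longest match for 194.223.157.222 is 194.223.128.0/18 -> RTR-A
At RTR-A: longest match for 194.223.157.222 is 194.223.128.0/17 -> RTR-G
At RTR-G: longest match for 194.223.157.222 is 194.223.128.0/18 -> RTR-E
At RTR-E: longest match for 194.223.157.222 is 194.208.0.0/12 -> LAN

RTR-F > RTR-A > RTR-G > RTR-E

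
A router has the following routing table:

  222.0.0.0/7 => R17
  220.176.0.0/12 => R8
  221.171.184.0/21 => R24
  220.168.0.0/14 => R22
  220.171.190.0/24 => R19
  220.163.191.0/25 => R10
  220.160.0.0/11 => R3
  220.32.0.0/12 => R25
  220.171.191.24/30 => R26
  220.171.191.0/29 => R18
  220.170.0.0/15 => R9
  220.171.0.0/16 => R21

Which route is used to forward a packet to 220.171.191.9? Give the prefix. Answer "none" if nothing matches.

220.171.0.0/16

Entries matching 220.171.191.9:
  220.160.0.0/11 (220.160.0.0 - 220.191.255.255)
  220.168.0.0/14 (220.168.0.0 - 220.171.255.255)
  220.170.0.0/15 (220.170.0.0 - 220.171.255.255)
  220.171.0.0/16 (220.171.0.0 - 220.171.255.255)
Most specific is 220.171.0.0/16.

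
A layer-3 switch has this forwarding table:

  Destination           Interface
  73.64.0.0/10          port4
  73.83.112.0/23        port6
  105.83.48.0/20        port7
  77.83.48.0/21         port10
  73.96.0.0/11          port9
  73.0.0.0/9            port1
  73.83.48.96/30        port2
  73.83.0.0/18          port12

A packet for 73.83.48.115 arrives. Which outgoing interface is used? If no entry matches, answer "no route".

port12

Routes whose prefix contains 73.83.48.115:
  73.0.0.0/9 (73.0.0.0 - 73.127.255.255) -> port1
  73.64.0.0/10 (73.64.0.0 - 73.127.255.255) -> port4
  73.83.0.0/18 (73.83.0.0 - 73.83.63.255) -> port12
More-specific entries that do NOT match:
  73.83.48.96/30 (73.83.48.96 - 73.83.48.99) does not contain 73.83.48.115
  73.83.112.0/23 (73.83.112.0 - 73.83.113.255) does not contain 73.83.48.115
  77.83.48.0/21 (77.83.48.0 - 77.83.55.255) does not contain 73.83.48.115
  105.83.48.0/20 (105.83.48.0 - 105.83.63.255) does not contain 73.83.48.115
Longest matching prefix is /18 -> interface port12.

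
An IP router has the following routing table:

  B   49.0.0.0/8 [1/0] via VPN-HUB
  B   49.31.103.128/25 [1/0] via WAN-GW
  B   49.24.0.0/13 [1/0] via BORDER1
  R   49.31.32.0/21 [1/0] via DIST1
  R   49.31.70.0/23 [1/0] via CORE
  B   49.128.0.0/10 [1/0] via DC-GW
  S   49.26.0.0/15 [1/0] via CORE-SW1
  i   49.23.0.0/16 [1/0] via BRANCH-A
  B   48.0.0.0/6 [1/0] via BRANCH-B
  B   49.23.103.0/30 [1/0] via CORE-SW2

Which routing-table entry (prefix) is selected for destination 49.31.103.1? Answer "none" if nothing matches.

49.24.0.0/13

Entries matching 49.31.103.1:
  48.0.0.0/6 (48.0.0.0 - 51.255.255.255)
  49.0.0.0/8 (49.0.0.0 - 49.255.255.255)
  49.24.0.0/13 (49.24.0.0 - 49.31.255.255)
Most specific is 49.24.0.0/13.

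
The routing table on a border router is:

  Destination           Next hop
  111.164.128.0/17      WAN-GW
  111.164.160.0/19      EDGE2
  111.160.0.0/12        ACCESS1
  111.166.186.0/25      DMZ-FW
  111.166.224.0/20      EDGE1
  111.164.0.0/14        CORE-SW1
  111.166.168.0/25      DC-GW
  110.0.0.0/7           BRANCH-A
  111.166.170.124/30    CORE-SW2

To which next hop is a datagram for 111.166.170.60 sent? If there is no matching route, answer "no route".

CORE-SW1

Routes whose prefix contains 111.166.170.60:
  110.0.0.0/7 (110.0.0.0 - 111.255.255.255) -> BRANCH-A
  111.160.0.0/12 (111.160.0.0 - 111.175.255.255) -> ACCESS1
  111.164.0.0/14 (111.164.0.0 - 111.167.255.255) -> CORE-SW1
More-specific entries that do NOT match:
  111.166.170.124/30 (111.166.170.124 - 111.166.170.127) does not contain 111.166.170.60
  111.166.186.0/25 (111.166.186.0 - 111.166.186.127) does not contain 111.166.170.60
  111.166.168.0/25 (111.166.168.0 - 111.166.168.127) does not contain 111.166.170.60
  111.166.224.0/20 (111.166.224.0 - 111.166.239.255) does not contain 111.166.170.60
  111.164.160.0/19 (111.164.160.0 - 111.164.191.255) does not contain 111.166.170.60
  111.164.128.0/17 (111.164.128.0 - 111.164.255.255) does not contain 111.166.170.60
Longest matching prefix is /14 -> next hop CORE-SW1.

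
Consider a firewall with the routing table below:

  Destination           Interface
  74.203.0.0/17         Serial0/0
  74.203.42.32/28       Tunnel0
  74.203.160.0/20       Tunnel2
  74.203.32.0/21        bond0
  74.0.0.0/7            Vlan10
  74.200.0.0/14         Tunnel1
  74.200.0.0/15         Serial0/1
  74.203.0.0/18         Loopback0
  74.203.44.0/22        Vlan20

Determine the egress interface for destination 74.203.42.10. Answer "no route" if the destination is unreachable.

Loopback0

Routes whose prefix contains 74.203.42.10:
  74.0.0.0/7 (74.0.0.0 - 75.255.255.255) -> Vlan10
  74.200.0.0/14 (74.200.0.0 - 74.203.255.255) -> Tunnel1
  74.203.0.0/17 (74.203.0.0 - 74.203.127.255) -> Serial0/0
  74.203.0.0/18 (74.203.0.0 - 74.203.63.255) -> Loopback0
More-specific entries that do NOT match:
  74.203.42.32/28 (74.203.42.32 - 74.203.42.47) does not contain 74.203.42.10
  74.203.44.0/22 (74.203.44.0 - 74.203.47.255) does not contain 74.203.42.10
  74.203.32.0/21 (74.203.32.0 - 74.203.39.255) does not contain 74.203.42.10
  74.203.160.0/20 (74.203.160.0 - 74.203.175.255) does not contain 74.203.42.10
Longest matching prefix is /18 -> interface Loopback0.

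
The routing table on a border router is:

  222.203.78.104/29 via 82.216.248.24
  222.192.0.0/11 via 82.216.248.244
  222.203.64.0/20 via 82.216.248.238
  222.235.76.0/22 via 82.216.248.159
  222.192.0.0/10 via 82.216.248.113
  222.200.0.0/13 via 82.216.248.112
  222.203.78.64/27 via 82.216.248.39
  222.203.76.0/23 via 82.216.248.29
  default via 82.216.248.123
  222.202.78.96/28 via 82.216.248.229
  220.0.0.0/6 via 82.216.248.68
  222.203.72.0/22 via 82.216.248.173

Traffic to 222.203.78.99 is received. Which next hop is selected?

Routes whose prefix contains 222.203.78.99:
  0.0.0.0/0 (default, matches everything) -> 82.216.248.123
  220.0.0.0/6 (220.0.0.0 - 223.255.255.255) -> 82.216.248.68
  222.192.0.0/10 (222.192.0.0 - 222.255.255.255) -> 82.216.248.113
  222.192.0.0/11 (222.192.0.0 - 222.223.255.255) -> 82.216.248.244
  222.200.0.0/13 (222.200.0.0 - 222.207.255.255) -> 82.216.248.112
  222.203.64.0/20 (222.203.64.0 - 222.203.79.255) -> 82.216.248.238
More-specific entries that do NOT match:
  222.203.78.104/29 (222.203.78.104 - 222.203.78.111) does not contain 222.203.78.99
  222.202.78.96/28 (222.202.78.96 - 222.202.78.111) does not contain 222.203.78.99
  222.203.78.64/27 (222.203.78.64 - 222.203.78.95) does not contain 222.203.78.99
  222.203.76.0/23 (222.203.76.0 - 222.203.77.255) does not contain 222.203.78.99
  222.235.76.0/22 (222.235.76.0 - 222.235.79.255) does not contain 222.203.78.99
  222.203.72.0/22 (222.203.72.0 - 222.203.75.255) does not contain 222.203.78.99
Longest matching prefix is /20 -> next hop 82.216.248.238.

82.216.248.238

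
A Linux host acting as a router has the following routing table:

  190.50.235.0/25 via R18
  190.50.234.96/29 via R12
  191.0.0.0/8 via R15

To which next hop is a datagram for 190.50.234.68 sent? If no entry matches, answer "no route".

No entry's prefix contains 190.50.234.68; there is no default route.

no route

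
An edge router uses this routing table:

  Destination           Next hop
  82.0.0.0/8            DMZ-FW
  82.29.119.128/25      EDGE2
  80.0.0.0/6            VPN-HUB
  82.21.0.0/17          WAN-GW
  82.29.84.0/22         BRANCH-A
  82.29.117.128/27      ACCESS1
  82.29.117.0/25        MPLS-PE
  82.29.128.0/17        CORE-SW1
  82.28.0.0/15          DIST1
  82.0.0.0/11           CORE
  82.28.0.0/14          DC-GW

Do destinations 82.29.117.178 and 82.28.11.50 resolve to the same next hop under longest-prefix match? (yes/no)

yes

82.29.117.178: longest match 82.28.0.0/15 -> DIST1
82.28.11.50: longest match 82.28.0.0/15 -> DIST1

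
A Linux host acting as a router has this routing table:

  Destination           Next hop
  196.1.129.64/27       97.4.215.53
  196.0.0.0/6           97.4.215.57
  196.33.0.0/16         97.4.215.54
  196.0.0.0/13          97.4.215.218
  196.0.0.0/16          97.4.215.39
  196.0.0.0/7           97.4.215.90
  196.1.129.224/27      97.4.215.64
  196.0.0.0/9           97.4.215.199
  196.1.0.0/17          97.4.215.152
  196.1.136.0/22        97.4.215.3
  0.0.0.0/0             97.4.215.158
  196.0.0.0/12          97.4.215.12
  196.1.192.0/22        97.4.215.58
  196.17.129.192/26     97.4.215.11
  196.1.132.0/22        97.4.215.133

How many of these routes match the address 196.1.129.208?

Prefixes containing 196.1.129.208:
  0.0.0.0/0 (default, matches everything)
  196.0.0.0/6 (196.0.0.0 - 199.255.255.255)
  196.0.0.0/7 (196.0.0.0 - 197.255.255.255)
  196.0.0.0/9 (196.0.0.0 - 196.127.255.255)
  196.0.0.0/12 (196.0.0.0 - 196.15.255.255)
  196.0.0.0/13 (196.0.0.0 - 196.7.255.255)
Total matching entries: 6.

6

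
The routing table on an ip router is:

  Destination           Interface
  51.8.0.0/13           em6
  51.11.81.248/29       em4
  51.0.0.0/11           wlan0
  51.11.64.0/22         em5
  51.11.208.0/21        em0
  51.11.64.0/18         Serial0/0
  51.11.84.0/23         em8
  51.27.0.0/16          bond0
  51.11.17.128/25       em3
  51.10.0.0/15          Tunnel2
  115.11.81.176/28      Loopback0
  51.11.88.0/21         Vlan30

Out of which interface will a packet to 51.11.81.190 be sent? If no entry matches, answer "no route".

Serial0/0

Routes whose prefix contains 51.11.81.190:
  51.0.0.0/11 (51.0.0.0 - 51.31.255.255) -> wlan0
  51.8.0.0/13 (51.8.0.0 - 51.15.255.255) -> em6
  51.10.0.0/15 (51.10.0.0 - 51.11.255.255) -> Tunnel2
  51.11.64.0/18 (51.11.64.0 - 51.11.127.255) -> Serial0/0
More-specific entries that do NOT match:
  51.11.81.248/29 (51.11.81.248 - 51.11.81.255) does not contain 51.11.81.190
  115.11.81.176/28 (115.11.81.176 - 115.11.81.191) does not contain 51.11.81.190
  51.11.17.128/25 (51.11.17.128 - 51.11.17.255) does not contain 51.11.81.190
  51.11.84.0/23 (51.11.84.0 - 51.11.85.255) does not contain 51.11.81.190
  51.11.64.0/22 (51.11.64.0 - 51.11.67.255) does not contain 51.11.81.190
  51.11.208.0/21 (51.11.208.0 - 51.11.215.255) does not contain 51.11.81.190
  51.11.88.0/21 (51.11.88.0 - 51.11.95.255) does not contain 51.11.81.190
Longest matching prefix is /18 -> interface Serial0/0.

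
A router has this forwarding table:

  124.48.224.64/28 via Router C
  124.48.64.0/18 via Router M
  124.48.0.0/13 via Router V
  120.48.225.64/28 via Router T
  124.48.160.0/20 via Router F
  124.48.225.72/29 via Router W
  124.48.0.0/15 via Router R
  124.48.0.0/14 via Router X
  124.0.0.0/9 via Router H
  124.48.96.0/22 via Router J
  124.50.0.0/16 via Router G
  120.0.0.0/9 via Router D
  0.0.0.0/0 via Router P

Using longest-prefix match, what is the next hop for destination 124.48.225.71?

Router R

Routes whose prefix contains 124.48.225.71:
  0.0.0.0/0 (default, matches everything) -> Router P
  124.0.0.0/9 (124.0.0.0 - 124.127.255.255) -> Router H
  124.48.0.0/13 (124.48.0.0 - 124.55.255.255) -> Router V
  124.48.0.0/14 (124.48.0.0 - 124.51.255.255) -> Router X
  124.48.0.0/15 (124.48.0.0 - 124.49.255.255) -> Router R
More-specific entries that do NOT match:
  124.48.225.72/29 (124.48.225.72 - 124.48.225.79) does not contain 124.48.225.71
  124.48.224.64/28 (124.48.224.64 - 124.48.224.79) does not contain 124.48.225.71
  120.48.225.64/28 (120.48.225.64 - 120.48.225.79) does not contain 124.48.225.71
  124.48.96.0/22 (124.48.96.0 - 124.48.99.255) does not contain 124.48.225.71
  124.48.160.0/20 (124.48.160.0 - 124.48.175.255) does not contain 124.48.225.71
  124.48.64.0/18 (124.48.64.0 - 124.48.127.255) does not contain 124.48.225.71
  124.50.0.0/16 (124.50.0.0 - 124.50.255.255) does not contain 124.48.225.71
Longest matching prefix is /15 -> next hop Router R.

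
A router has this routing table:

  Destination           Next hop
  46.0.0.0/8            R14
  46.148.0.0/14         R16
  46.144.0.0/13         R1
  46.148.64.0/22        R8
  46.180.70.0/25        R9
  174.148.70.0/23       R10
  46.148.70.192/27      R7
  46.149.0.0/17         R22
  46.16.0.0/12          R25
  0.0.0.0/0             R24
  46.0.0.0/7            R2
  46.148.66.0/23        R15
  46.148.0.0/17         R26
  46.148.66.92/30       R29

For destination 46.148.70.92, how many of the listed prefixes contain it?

Prefixes containing 46.148.70.92:
  0.0.0.0/0 (default, matches everything)
  46.0.0.0/7 (46.0.0.0 - 47.255.255.255)
  46.0.0.0/8 (46.0.0.0 - 46.255.255.255)
  46.144.0.0/13 (46.144.0.0 - 46.151.255.255)
  46.148.0.0/14 (46.148.0.0 - 46.151.255.255)
  46.148.0.0/17 (46.148.0.0 - 46.148.127.255)
Total matching entries: 6.

6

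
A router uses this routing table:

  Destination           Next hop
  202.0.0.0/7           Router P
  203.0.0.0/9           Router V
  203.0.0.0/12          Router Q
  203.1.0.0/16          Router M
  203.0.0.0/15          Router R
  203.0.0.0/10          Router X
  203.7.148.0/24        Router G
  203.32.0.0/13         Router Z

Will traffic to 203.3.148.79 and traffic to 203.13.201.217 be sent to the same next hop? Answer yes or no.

yes

203.3.148.79: longest match 203.0.0.0/12 -> Router Q
203.13.201.217: longest match 203.0.0.0/12 -> Router Q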